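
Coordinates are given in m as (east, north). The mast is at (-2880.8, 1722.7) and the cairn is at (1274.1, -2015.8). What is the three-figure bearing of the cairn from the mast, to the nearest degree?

Δeast = 1274.1 − -2880.8 = 4154.90; Δnorth = -2015.8 − 1722.7 = -3738.50.
Bearing = atan2(Δeast, Δnorth) mod 360° = 131.98° ≈ 132°.

132°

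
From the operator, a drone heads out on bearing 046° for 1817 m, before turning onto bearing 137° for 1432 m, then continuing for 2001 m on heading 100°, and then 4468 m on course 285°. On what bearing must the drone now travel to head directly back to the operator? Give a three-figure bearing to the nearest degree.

Leg 1 (046°, 1817 m): east 1817 sin 46° = 1307.04, north 1817 cos 46° = 1262.19
Leg 2 (137°, 1432 m): east 1432 sin 137° = 976.62, north 1432 cos 137° = -1047.30
Leg 3 (100°, 2001 m): east 2001 sin 100° = 1970.60, north 2001 cos 100° = -347.47
Leg 4 (285°, 4468 m): east 4468 sin 285° = -4315.76, north 4468 cos 285° = 1156.40
Net displacement: -61.49 east, 1023.83 north. Direction back to start is (61.49, -1023.83): bearing = atan2(61.49, -1023.83) mod 360° = 176.56° ≈ 177°.

177°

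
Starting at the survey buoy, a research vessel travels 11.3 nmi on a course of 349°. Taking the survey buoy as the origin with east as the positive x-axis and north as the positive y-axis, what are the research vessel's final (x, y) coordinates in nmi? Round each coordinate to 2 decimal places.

(-2.16, 11.09)

Leg 1 (349°, 11.3 nmi): east 11.3 sin 349° = -2.16, north 11.3 cos 349° = 11.09
Summing: -2.16 nmi east, 11.09 nmi north → (-2.16, 11.09).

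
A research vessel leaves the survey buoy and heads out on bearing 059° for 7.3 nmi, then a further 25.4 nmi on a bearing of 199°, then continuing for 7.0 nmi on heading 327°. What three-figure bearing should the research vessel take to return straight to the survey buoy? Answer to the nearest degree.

Leg 1 (059°, 7.3 nmi): east 7.3 sin 59° = 6.26, north 7.3 cos 59° = 3.76
Leg 2 (199°, 25.4 nmi): east 25.4 sin 199° = -8.27, north 25.4 cos 199° = -24.02
Leg 3 (327°, 7.0 nmi): east 7.0 sin 327° = -3.81, north 7.0 cos 327° = 5.87
Net displacement: -5.82 east, -14.39 north. Direction back to start is (5.82, 14.39): bearing = atan2(5.82, 14.39) mod 360° = 22.04° ≈ 022°.

022°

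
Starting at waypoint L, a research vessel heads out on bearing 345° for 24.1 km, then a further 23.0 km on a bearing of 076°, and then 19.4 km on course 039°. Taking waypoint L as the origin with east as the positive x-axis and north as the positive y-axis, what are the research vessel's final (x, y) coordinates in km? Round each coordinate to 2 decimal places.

(28.29, 43.92)

Leg 1 (345°, 24.1 km): east 24.1 sin 345° = -6.24, north 24.1 cos 345° = 23.28
Leg 2 (076°, 23.0 km): east 23.0 sin 76° = 22.32, north 23.0 cos 76° = 5.56
Leg 3 (039°, 19.4 km): east 19.4 sin 39° = 12.21, north 19.4 cos 39° = 15.08
Summing: 28.29 km east, 43.92 km north → (28.29, 43.92).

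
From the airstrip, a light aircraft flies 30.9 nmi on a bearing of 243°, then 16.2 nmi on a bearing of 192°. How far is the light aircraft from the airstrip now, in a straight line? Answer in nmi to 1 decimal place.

43.0 nmi

Leg 1 (243°, 30.9 nmi): east 30.9 sin 243° = -27.53, north 30.9 cos 243° = -14.03
Leg 2 (192°, 16.2 nmi): east 16.2 sin 192° = -3.37, north 16.2 cos 192° = -15.85
Net: -30.90 east, -29.87 north. Distance = √((-30.90)² + (-29.87)²) = 42.980 nmi.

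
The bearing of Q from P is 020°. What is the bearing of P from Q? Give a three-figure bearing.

200°

Back-bearing = 020° + 180° = 200°.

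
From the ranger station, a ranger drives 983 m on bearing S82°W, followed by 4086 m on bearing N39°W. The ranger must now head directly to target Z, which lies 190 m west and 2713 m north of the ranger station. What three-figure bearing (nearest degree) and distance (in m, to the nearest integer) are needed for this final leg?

096°, 3371 m

Leg 1 (S82°W, 983 m): east 983 sin 262° = -973.43, north 983 cos 262° = -136.81
Leg 2 (N39°W, 4086 m): east 4086 sin 321° = -2571.40, north 4086 cos 321° = 3175.42
Current position: (-3544.84, 3038.61). Target: (-190, 2713). Remaining: Δeast = 3354.84, Δnorth = -325.61.
Bearing = atan2(3354.84, -325.61) mod 360° = 95.54°; distance = √((3354.84)² + (-325.61)²) = 3370.601 m.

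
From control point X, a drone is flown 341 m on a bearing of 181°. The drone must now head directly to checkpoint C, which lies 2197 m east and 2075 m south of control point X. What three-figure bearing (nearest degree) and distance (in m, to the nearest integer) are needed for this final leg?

Leg 1 (181°, 341 m): east 341 sin 181° = -5.95, north 341 cos 181° = -340.95
Current position: (-5.95, -340.95). Target: (2197, -2075). Remaining: Δeast = 2202.95, Δnorth = -1734.05.
Bearing = atan2(2202.95, -1734.05) mod 360° = 128.21°; distance = √((2202.95)² + (-1734.05)²) = 2803.557 m.

128°, 2804 m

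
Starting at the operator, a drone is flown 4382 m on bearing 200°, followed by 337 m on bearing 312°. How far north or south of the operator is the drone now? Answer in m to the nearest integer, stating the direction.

3892 m south

Leg 1 (200°, 4382 m): east 4382 sin 200° = -1498.73, north 4382 cos 200° = -4117.73
Leg 2 (312°, 337 m): east 337 sin 312° = -250.44, north 337 cos 312° = 225.50
Net north component: -3892.24 m.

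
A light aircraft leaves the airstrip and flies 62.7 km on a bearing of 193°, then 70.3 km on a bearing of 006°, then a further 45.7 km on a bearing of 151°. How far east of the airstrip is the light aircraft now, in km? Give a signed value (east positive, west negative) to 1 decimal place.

15.4 km

Leg 1 (193°, 62.7 km): east 62.7 sin 193° = -14.10, north 62.7 cos 193° = -61.09
Leg 2 (006°, 70.3 km): east 70.3 sin 6° = 7.35, north 70.3 cos 6° = 69.91
Leg 3 (151°, 45.7 km): east 45.7 sin 151° = 22.16, north 45.7 cos 151° = -39.97
Net east component: 15.40 km.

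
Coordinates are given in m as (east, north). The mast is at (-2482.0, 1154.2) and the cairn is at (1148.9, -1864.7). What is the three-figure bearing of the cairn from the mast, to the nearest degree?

Δeast = 1148.9 − -2482.0 = 3630.90; Δnorth = -1864.7 − 1154.2 = -3018.90.
Bearing = atan2(Δeast, Δnorth) mod 360° = 129.74° ≈ 130°.

130°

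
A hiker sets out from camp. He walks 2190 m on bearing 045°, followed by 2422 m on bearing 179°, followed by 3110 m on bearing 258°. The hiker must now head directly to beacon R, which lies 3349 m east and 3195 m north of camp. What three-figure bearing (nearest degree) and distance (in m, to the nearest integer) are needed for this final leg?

Leg 1 (045°, 2190 m): east 2190 sin 45° = 1548.56, north 2190 cos 45° = 1548.56
Leg 2 (179°, 2422 m): east 2422 sin 179° = 42.27, north 2422 cos 179° = -2421.63
Leg 3 (258°, 3110 m): east 3110 sin 258° = -3042.04, north 3110 cos 258° = -646.61
Current position: (-1451.21, -1519.67). Target: (3349, 3195). Remaining: Δeast = 4800.21, Δnorth = 4714.67.
Bearing = atan2(4800.21, 4714.67) mod 360° = 45.52°; distance = √((4800.21)² + (4714.67)²) = 6728.307 m.

046°, 6728 m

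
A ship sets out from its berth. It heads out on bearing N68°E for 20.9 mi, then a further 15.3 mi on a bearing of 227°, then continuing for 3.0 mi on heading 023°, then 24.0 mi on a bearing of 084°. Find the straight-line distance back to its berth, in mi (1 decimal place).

Leg 1 (N68°E, 20.9 mi): east 20.9 sin 68° = 19.38, north 20.9 cos 68° = 7.83
Leg 2 (227°, 15.3 mi): east 15.3 sin 227° = -11.19, north 15.3 cos 227° = -10.43
Leg 3 (023°, 3.0 mi): east 3.0 sin 23° = 1.17, north 3.0 cos 23° = 2.76
Leg 4 (084°, 24.0 mi): east 24.0 sin 84° = 23.87, north 24.0 cos 84° = 2.51
Net: 33.23 east, 2.66 north. Distance = √((33.23)² + (2.66)²) = 33.336 mi.

33.3 mi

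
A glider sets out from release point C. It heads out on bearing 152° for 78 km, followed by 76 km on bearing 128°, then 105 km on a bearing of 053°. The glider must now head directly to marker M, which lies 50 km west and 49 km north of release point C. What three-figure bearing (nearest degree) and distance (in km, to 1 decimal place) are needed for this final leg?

Leg 1 (152°, 78 km): east 78 sin 152° = 36.62, north 78 cos 152° = -68.87
Leg 2 (128°, 76 km): east 76 sin 128° = 59.89, north 76 cos 128° = -46.79
Leg 3 (053°, 105 km): east 105 sin 53° = 83.86, north 105 cos 53° = 63.19
Current position: (180.36, -52.47). Target: (-50, 49). Remaining: Δeast = -230.36, Δnorth = 101.47.
Bearing = atan2(-230.36, 101.47) mod 360° = 293.77°; distance = √((-230.36)² + (101.47)²) = 251.722 km.

294°, 251.7 km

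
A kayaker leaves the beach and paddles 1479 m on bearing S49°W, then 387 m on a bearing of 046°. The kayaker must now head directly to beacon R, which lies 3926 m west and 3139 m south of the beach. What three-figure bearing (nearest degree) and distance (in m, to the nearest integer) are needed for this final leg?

232°, 3934 m

Leg 1 (S49°W, 1479 m): east 1479 sin 229° = -1116.22, north 1479 cos 229° = -970.31
Leg 2 (046°, 387 m): east 387 sin 46° = 278.38, north 387 cos 46° = 268.83
Current position: (-837.83, -701.48). Target: (-3926, -3139). Remaining: Δeast = -3088.17, Δnorth = -2437.52.
Bearing = atan2(-3088.17, -2437.52) mod 360° = 231.72°; distance = √((-3088.17)² + (-2437.52)²) = 3934.247 m.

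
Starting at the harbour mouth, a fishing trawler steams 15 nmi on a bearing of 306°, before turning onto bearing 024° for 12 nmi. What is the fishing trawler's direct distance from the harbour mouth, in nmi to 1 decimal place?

21.1 nmi

Leg 1 (306°, 15 nmi): east 15 sin 306° = -12.14, north 15 cos 306° = 8.82
Leg 2 (024°, 12 nmi): east 12 sin 24° = 4.88, north 12 cos 24° = 10.96
Net: -7.25 east, 19.78 north. Distance = √((-7.25)² + (19.78)²) = 21.068 nmi.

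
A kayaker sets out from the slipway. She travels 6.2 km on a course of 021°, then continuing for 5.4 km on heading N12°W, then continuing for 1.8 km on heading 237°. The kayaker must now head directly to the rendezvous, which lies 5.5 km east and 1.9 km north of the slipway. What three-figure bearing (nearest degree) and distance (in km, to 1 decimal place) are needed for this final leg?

Leg 1 (021°, 6.2 km): east 6.2 sin 21° = 2.22, north 6.2 cos 21° = 5.79
Leg 2 (N12°W, 5.4 km): east 5.4 sin 348° = -1.12, north 5.4 cos 348° = 5.28
Leg 3 (237°, 1.8 km): east 1.8 sin 237° = -1.51, north 1.8 cos 237° = -0.98
Current position: (-0.41, 10.09). Target: (5.5, 1.9). Remaining: Δeast = 5.91, Δnorth = -8.19.
Bearing = atan2(5.91, -8.19) mod 360° = 144.18°; distance = √((5.91)² + (-8.19)²) = 10.100 km.

144°, 10.1 km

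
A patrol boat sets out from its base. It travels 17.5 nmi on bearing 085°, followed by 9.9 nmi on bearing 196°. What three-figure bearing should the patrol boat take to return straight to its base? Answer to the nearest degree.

Leg 1 (085°, 17.5 nmi): east 17.5 sin 85° = 17.43, north 17.5 cos 85° = 1.53
Leg 2 (196°, 9.9 nmi): east 9.9 sin 196° = -2.73, north 9.9 cos 196° = -9.52
Net displacement: 14.70 east, -7.99 north. Direction back to start is (-14.70, 7.99): bearing = atan2(-14.70, 7.99) mod 360° = 298.52° ≈ 299°.

299°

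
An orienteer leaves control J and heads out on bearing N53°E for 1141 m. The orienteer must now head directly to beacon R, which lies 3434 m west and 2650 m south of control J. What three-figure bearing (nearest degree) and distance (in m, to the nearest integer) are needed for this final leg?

232°, 5479 m

Leg 1 (N53°E, 1141 m): east 1141 sin 53° = 911.24, north 1141 cos 53° = 686.67
Current position: (911.24, 686.67). Target: (-3434, -2650). Remaining: Δeast = -4345.24, Δnorth = -3336.67.
Bearing = atan2(-4345.24, -3336.67) mod 360° = 232.48°; distance = √((-4345.24)² + (-3336.67)²) = 5478.550 m.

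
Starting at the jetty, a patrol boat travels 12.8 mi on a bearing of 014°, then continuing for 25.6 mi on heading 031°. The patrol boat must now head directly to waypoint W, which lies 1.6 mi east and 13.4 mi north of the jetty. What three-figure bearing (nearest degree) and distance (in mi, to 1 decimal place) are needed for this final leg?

Leg 1 (014°, 12.8 mi): east 12.8 sin 14° = 3.10, north 12.8 cos 14° = 12.42
Leg 2 (031°, 25.6 mi): east 25.6 sin 31° = 13.18, north 25.6 cos 31° = 21.94
Current position: (16.28, 34.36). Target: (1.6, 13.4). Remaining: Δeast = -14.68, Δnorth = -20.96.
Bearing = atan2(-14.68, -20.96) mod 360° = 215.01°; distance = √((-14.68)² + (-20.96)²) = 25.593 mi.

215°, 25.6 mi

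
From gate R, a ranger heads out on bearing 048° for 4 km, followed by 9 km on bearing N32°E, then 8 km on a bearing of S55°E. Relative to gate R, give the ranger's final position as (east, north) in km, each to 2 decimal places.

Leg 1 (048°, 4 km): east 4 sin 48° = 2.97, north 4 cos 48° = 2.68
Leg 2 (N32°E, 9 km): east 9 sin 32° = 4.77, north 9 cos 32° = 7.63
Leg 3 (S55°E, 8 km): east 8 sin 125° = 6.55, north 8 cos 125° = -4.59
Summing: 14.30 km east, 5.72 km north → (14.30, 5.72).

(14.30, 5.72)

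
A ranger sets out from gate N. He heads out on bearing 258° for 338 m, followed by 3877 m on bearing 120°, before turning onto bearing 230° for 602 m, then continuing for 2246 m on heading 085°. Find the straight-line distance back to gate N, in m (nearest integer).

Leg 1 (258°, 338 m): east 338 sin 258° = -330.61, north 338 cos 258° = -70.27
Leg 2 (120°, 3877 m): east 3877 sin 120° = 3357.58, north 3877 cos 120° = -1938.50
Leg 3 (230°, 602 m): east 602 sin 230° = -461.16, north 602 cos 230° = -386.96
Leg 4 (085°, 2246 m): east 2246 sin 85° = 2237.45, north 2246 cos 85° = 195.75
Net: 4803.26 east, -2199.98 north. Distance = √((4803.26)² + (-2199.98)²) = 5283.108 m.

5283 m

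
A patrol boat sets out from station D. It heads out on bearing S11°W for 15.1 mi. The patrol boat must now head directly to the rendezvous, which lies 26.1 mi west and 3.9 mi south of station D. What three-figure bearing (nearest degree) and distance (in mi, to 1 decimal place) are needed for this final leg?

Leg 1 (S11°W, 15.1 mi): east 15.1 sin 191° = -2.88, north 15.1 cos 191° = -14.82
Current position: (-2.88, -14.82). Target: (-26.1, -3.9). Remaining: Δeast = -23.22, Δnorth = 10.92.
Bearing = atan2(-23.22, 10.92) mod 360° = 295.19°; distance = √((-23.22)² + (10.92)²) = 25.660 mi.

295°, 25.7 mi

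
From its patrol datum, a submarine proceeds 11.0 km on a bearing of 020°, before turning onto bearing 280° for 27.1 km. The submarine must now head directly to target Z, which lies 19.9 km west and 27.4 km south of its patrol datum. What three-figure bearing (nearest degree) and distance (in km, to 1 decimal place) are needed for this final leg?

Leg 1 (020°, 11.0 km): east 11.0 sin 20° = 3.76, north 11.0 cos 20° = 10.34
Leg 2 (280°, 27.1 km): east 27.1 sin 280° = -26.69, north 27.1 cos 280° = 4.71
Current position: (-22.93, 15.04). Target: (-19.9, -27.4). Remaining: Δeast = 3.03, Δnorth = -42.44.
Bearing = atan2(3.03, -42.44) mod 360° = 175.92°; distance = √((3.03)² + (-42.44)²) = 42.550 km.

176°, 42.6 km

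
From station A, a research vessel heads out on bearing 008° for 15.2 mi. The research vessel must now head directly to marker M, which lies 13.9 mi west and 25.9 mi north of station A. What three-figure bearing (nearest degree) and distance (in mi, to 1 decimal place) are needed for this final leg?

Leg 1 (008°, 15.2 mi): east 15.2 sin 8° = 2.12, north 15.2 cos 8° = 15.05
Current position: (2.12, 15.05). Target: (-13.9, 25.9). Remaining: Δeast = -16.02, Δnorth = 10.85.
Bearing = atan2(-16.02, 10.85) mod 360° = 304.11°; distance = √((-16.02)² + (10.85)²) = 19.344 mi.

304°, 19.3 mi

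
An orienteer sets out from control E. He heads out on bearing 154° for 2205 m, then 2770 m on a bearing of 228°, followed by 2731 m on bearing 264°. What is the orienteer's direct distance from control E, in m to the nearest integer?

5611 m

Leg 1 (154°, 2205 m): east 2205 sin 154° = 966.61, north 2205 cos 154° = -1981.84
Leg 2 (228°, 2770 m): east 2770 sin 228° = -2058.51, north 2770 cos 228° = -1853.49
Leg 3 (264°, 2731 m): east 2731 sin 264° = -2716.04, north 2731 cos 264° = -285.47
Net: -3807.94 east, -4120.80 north. Distance = √((-3807.94)² + (-4120.80)²) = 5610.830 m.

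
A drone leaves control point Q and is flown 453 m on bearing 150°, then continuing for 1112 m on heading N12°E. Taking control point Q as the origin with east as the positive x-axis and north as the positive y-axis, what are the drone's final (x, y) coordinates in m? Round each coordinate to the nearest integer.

(458, 695)

Leg 1 (150°, 453 m): east 453 sin 150° = 226.50, north 453 cos 150° = -392.31
Leg 2 (N12°E, 1112 m): east 1112 sin 12° = 231.20, north 1112 cos 12° = 1087.70
Summing: 457.70 m east, 695.39 m north → (458, 695).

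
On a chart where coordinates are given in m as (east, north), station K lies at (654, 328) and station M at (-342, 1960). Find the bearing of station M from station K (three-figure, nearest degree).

Δeast = -342 − 654 = -996.00; Δnorth = 1960 − 328 = 1632.00.
Bearing = atan2(Δeast, Δnorth) mod 360° = 328.60° ≈ 329°.

329°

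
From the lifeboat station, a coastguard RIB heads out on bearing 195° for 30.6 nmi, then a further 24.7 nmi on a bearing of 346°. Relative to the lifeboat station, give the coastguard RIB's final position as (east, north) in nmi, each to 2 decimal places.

Leg 1 (195°, 30.6 nmi): east 30.6 sin 195° = -7.92, north 30.6 cos 195° = -29.56
Leg 2 (346°, 24.7 nmi): east 24.7 sin 346° = -5.98, north 24.7 cos 346° = 23.97
Summing: -13.90 nmi east, -5.59 nmi north → (-13.90, -5.59).

(-13.90, -5.59)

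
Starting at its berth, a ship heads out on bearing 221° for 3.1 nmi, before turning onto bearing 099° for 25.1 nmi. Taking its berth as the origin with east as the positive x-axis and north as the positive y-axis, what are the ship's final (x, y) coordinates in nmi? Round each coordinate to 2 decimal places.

Leg 1 (221°, 3.1 nmi): east 3.1 sin 221° = -2.03, north 3.1 cos 221° = -2.34
Leg 2 (099°, 25.1 nmi): east 25.1 sin 99° = 24.79, north 25.1 cos 99° = -3.93
Summing: 22.76 nmi east, -6.27 nmi north → (22.76, -6.27).

(22.76, -6.27)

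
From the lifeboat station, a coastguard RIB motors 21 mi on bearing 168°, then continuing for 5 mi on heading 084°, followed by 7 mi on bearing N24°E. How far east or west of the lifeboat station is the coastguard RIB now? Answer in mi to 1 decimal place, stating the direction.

12.2 mi east

Leg 1 (168°, 21 mi): east 21 sin 168° = 4.37, north 21 cos 168° = -20.54
Leg 2 (084°, 5 mi): east 5 sin 84° = 4.97, north 5 cos 84° = 0.52
Leg 3 (N24°E, 7 mi): east 7 sin 24° = 2.85, north 7 cos 24° = 6.39
Net east component: 12.19 mi.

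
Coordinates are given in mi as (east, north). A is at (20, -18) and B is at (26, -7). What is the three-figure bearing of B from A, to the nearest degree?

Δeast = 26 − 20 = 6.00; Δnorth = -7 − -18 = 11.00.
Bearing = atan2(Δeast, Δnorth) mod 360° = 28.61° ≈ 029°.

029°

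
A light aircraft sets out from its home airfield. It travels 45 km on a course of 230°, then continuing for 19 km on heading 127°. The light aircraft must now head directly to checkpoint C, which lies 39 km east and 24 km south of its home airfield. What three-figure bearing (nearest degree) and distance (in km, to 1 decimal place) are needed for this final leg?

074°, 60.5 km

Leg 1 (230°, 45 km): east 45 sin 230° = -34.47, north 45 cos 230° = -28.93
Leg 2 (127°, 19 km): east 19 sin 127° = 15.17, north 19 cos 127° = -11.43
Current position: (-19.30, -40.36). Target: (39, -24). Remaining: Δeast = 58.30, Δnorth = 16.36.
Bearing = atan2(58.30, 16.36) mod 360° = 74.32°; distance = √((58.30)² + (16.36)²) = 60.550 km.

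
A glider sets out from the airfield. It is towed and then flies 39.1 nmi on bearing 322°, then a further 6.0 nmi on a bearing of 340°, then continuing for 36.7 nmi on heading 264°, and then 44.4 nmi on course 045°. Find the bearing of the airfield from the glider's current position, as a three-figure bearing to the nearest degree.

154°

Leg 1 (322°, 39.1 nmi): east 39.1 sin 322° = -24.07, north 39.1 cos 322° = 30.81
Leg 2 (340°, 6.0 nmi): east 6.0 sin 340° = -2.05, north 6.0 cos 340° = 5.64
Leg 3 (264°, 36.7 nmi): east 36.7 sin 264° = -36.50, north 36.7 cos 264° = -3.84
Leg 4 (045°, 44.4 nmi): east 44.4 sin 45° = 31.40, north 44.4 cos 45° = 31.40
Net displacement: -31.23 east, 64.01 north. Direction back to start is (31.23, -64.01): bearing = atan2(31.23, -64.01) mod 360° = 153.99° ≈ 154°.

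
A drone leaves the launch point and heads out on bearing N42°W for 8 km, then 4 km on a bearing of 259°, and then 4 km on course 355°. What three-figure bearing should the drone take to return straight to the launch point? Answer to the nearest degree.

Leg 1 (N42°W, 8 km): east 8 sin 318° = -5.35, north 8 cos 318° = 5.95
Leg 2 (259°, 4 km): east 4 sin 259° = -3.93, north 4 cos 259° = -0.76
Leg 3 (355°, 4 km): east 4 sin 355° = -0.35, north 4 cos 355° = 3.98
Net displacement: -9.63 east, 9.17 north. Direction back to start is (9.63, -9.17): bearing = atan2(9.63, -9.17) mod 360° = 133.59° ≈ 134°.

134°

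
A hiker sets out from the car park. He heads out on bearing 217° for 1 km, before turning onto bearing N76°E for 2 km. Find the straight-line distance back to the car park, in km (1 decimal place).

1.4 km

Leg 1 (217°, 1 km): east 1 sin 217° = -0.60, north 1 cos 217° = -0.80
Leg 2 (N76°E, 2 km): east 2 sin 76° = 1.94, north 2 cos 76° = 0.48
Net: 1.34 east, -0.31 north. Distance = √((1.34)² + (-0.31)²) = 1.375 km.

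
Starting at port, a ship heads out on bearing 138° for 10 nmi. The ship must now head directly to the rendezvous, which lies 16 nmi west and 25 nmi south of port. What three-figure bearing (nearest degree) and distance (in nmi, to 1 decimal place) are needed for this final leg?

232°, 28.7 nmi

Leg 1 (138°, 10 nmi): east 10 sin 138° = 6.69, north 10 cos 138° = -7.43
Current position: (6.69, -7.43). Target: (-16, -25). Remaining: Δeast = -22.69, Δnorth = -17.57.
Bearing = atan2(-22.69, -17.57) mod 360° = 232.25°; distance = √((-22.69)² + (-17.57)²) = 28.698 nmi.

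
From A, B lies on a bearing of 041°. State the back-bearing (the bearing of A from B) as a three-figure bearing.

Back-bearing = 041° + 180° = 221°.

221°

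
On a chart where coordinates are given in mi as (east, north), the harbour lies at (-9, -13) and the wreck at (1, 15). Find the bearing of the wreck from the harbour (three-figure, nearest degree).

Δeast = 1 − -9 = 10.00; Δnorth = 15 − -13 = 28.00.
Bearing = atan2(Δeast, Δnorth) mod 360° = 19.65° ≈ 020°.

020°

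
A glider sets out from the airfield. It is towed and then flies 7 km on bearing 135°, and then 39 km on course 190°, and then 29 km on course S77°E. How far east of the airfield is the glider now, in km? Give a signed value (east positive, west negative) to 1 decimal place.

Leg 1 (135°, 7 km): east 7 sin 135° = 4.95, north 7 cos 135° = -4.95
Leg 2 (190°, 39 km): east 39 sin 190° = -6.77, north 39 cos 190° = -38.41
Leg 3 (S77°E, 29 km): east 29 sin 103° = 28.26, north 29 cos 103° = -6.52
Net east component: 26.43 km.

26.4 km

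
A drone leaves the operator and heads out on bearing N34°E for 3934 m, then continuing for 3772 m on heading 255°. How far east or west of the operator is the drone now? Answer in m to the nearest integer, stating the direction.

1444 m west

Leg 1 (N34°E, 3934 m): east 3934 sin 34° = 2199.86, north 3934 cos 34° = 3261.43
Leg 2 (255°, 3772 m): east 3772 sin 255° = -3643.47, north 3772 cos 255° = -976.27
Net east component: -1443.61 m.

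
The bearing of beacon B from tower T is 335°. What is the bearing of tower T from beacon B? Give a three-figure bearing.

155°

Back-bearing = 335° − 180° = 155°.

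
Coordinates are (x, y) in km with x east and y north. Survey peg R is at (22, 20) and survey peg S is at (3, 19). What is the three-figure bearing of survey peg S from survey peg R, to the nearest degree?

267°

Δeast = 3 − 22 = -19.00; Δnorth = 19 − 20 = -1.00.
Bearing = atan2(Δeast, Δnorth) mod 360° = 266.99° ≈ 267°.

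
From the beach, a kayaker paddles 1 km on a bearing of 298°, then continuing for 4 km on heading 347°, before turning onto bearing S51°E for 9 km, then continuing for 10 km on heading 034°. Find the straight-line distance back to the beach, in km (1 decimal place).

Leg 1 (298°, 1 km): east 1 sin 298° = -0.88, north 1 cos 298° = 0.47
Leg 2 (347°, 4 km): east 4 sin 347° = -0.90, north 4 cos 347° = 3.90
Leg 3 (S51°E, 9 km): east 9 sin 129° = 6.99, north 9 cos 129° = -5.66
Leg 4 (034°, 10 km): east 10 sin 34° = 5.59, north 10 cos 34° = 8.29
Net: 10.80 east, 6.99 north. Distance = √((10.80)² + (6.99)²) = 12.869 km.

12.9 km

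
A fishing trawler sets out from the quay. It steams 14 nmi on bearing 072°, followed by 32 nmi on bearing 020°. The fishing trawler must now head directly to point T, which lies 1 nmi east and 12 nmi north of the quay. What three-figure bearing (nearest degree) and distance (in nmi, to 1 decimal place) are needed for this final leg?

Leg 1 (072°, 14 nmi): east 14 sin 72° = 13.31, north 14 cos 72° = 4.33
Leg 2 (020°, 32 nmi): east 32 sin 20° = 10.94, north 32 cos 20° = 30.07
Current position: (24.26, 34.40). Target: (1, 12). Remaining: Δeast = -23.26, Δnorth = -22.40.
Bearing = atan2(-23.26, -22.40) mod 360° = 226.08°; distance = √((-23.26)² + (-22.40)²) = 32.289 nmi.

226°, 32.3 nmi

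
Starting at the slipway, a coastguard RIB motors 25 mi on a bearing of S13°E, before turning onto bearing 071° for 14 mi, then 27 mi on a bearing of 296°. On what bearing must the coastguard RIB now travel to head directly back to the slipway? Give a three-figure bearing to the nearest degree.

Leg 1 (S13°E, 25 mi): east 25 sin 167° = 5.62, north 25 cos 167° = -24.36
Leg 2 (071°, 14 mi): east 14 sin 71° = 13.24, north 14 cos 71° = 4.56
Leg 3 (296°, 27 mi): east 27 sin 296° = -24.27, north 27 cos 296° = 11.84
Net displacement: -5.41 east, -7.97 north. Direction back to start is (5.41, 7.97): bearing = atan2(5.41, 7.97) mod 360° = 34.17° ≈ 034°.

034°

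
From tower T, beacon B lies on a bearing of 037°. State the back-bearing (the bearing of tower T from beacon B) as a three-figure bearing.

Back-bearing = 037° + 180° = 217°.

217°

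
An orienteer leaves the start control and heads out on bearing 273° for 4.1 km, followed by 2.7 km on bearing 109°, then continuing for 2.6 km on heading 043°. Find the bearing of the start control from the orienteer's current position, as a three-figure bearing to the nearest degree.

191°

Leg 1 (273°, 4.1 km): east 4.1 sin 273° = -4.09, north 4.1 cos 273° = 0.21
Leg 2 (109°, 2.7 km): east 2.7 sin 109° = 2.55, north 2.7 cos 109° = -0.88
Leg 3 (043°, 2.6 km): east 2.6 sin 43° = 1.77, north 2.6 cos 43° = 1.90
Net displacement: 0.23 east, 1.24 north. Direction back to start is (-0.23, -1.24): bearing = atan2(-0.23, -1.24) mod 360° = 190.61° ≈ 191°.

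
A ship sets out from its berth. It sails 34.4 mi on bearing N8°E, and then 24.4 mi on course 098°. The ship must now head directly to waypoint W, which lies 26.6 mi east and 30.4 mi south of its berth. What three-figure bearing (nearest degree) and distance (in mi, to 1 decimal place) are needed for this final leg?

Leg 1 (N8°E, 34.4 mi): east 34.4 sin 8° = 4.79, north 34.4 cos 8° = 34.07
Leg 2 (098°, 24.4 mi): east 24.4 sin 98° = 24.16, north 24.4 cos 98° = -3.40
Current position: (28.95, 30.67). Target: (26.6, -30.4). Remaining: Δeast = -2.35, Δnorth = -61.07.
Bearing = atan2(-2.35, -61.07) mod 360° = 182.20°; distance = √((-2.35)² + (-61.07)²) = 61.115 mi.

182°, 61.1 mi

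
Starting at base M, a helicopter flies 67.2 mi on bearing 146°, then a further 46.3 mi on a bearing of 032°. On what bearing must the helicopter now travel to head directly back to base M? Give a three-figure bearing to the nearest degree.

Leg 1 (146°, 67.2 mi): east 67.2 sin 146° = 37.58, north 67.2 cos 146° = -55.71
Leg 2 (032°, 46.3 mi): east 46.3 sin 32° = 24.54, north 46.3 cos 32° = 39.26
Net displacement: 62.11 east, -16.45 north. Direction back to start is (-62.11, 16.45): bearing = atan2(-62.11, 16.45) mod 360° = 284.83° ≈ 285°.

285°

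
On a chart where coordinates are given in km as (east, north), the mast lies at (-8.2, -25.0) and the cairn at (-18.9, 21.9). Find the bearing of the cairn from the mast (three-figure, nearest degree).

Δeast = -18.9 − -8.2 = -10.70; Δnorth = 21.9 − -25.0 = 46.90.
Bearing = atan2(Δeast, Δnorth) mod 360° = 347.15° ≈ 347°.

347°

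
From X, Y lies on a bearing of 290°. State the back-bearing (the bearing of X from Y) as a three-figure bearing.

Back-bearing = 290° − 180° = 110°.

110°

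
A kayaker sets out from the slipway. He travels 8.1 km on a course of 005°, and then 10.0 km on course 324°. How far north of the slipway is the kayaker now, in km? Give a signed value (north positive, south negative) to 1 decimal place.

Leg 1 (005°, 8.1 km): east 8.1 sin 5° = 0.71, north 8.1 cos 5° = 8.07
Leg 2 (324°, 10.0 km): east 10.0 sin 324° = -5.88, north 10.0 cos 324° = 8.09
Net north component: 16.16 km.

16.2 km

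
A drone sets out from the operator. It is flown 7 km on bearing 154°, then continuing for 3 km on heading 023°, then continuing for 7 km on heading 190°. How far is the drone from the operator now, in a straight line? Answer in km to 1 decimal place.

Leg 1 (154°, 7 km): east 7 sin 154° = 3.07, north 7 cos 154° = -6.29
Leg 2 (023°, 3 km): east 3 sin 23° = 1.17, north 3 cos 23° = 2.76
Leg 3 (190°, 7 km): east 7 sin 190° = -1.22, north 7 cos 190° = -6.89
Net: 3.03 east, -10.42 north. Distance = √((3.03)² + (-10.42)²) = 10.854 km.

10.9 km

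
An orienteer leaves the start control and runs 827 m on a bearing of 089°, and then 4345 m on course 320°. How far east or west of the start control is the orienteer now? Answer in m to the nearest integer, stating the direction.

1966 m west

Leg 1 (089°, 827 m): east 827 sin 89° = 826.87, north 827 cos 89° = 14.43
Leg 2 (320°, 4345 m): east 4345 sin 320° = -2792.91, north 4345 cos 320° = 3328.46
Net east component: -1966.04 m.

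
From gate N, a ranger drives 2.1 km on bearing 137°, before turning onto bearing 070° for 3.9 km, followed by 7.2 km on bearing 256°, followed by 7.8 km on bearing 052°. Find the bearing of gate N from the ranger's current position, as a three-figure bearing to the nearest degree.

Leg 1 (137°, 2.1 km): east 2.1 sin 137° = 1.43, north 2.1 cos 137° = -1.54
Leg 2 (070°, 3.9 km): east 3.9 sin 70° = 3.66, north 3.9 cos 70° = 1.33
Leg 3 (256°, 7.2 km): east 7.2 sin 256° = -6.99, north 7.2 cos 256° = -1.74
Leg 4 (052°, 7.8 km): east 7.8 sin 52° = 6.15, north 7.8 cos 52° = 4.80
Net displacement: 4.26 east, 2.86 north. Direction back to start is (-4.26, -2.86): bearing = atan2(-4.26, -2.86) mod 360° = 236.12° ≈ 236°.

236°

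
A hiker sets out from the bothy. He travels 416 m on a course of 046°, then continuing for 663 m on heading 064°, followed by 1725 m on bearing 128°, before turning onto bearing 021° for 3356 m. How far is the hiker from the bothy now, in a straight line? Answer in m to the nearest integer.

4356 m

Leg 1 (046°, 416 m): east 416 sin 46° = 299.25, north 416 cos 46° = 288.98
Leg 2 (064°, 663 m): east 663 sin 64° = 595.90, north 663 cos 64° = 290.64
Leg 3 (128°, 1725 m): east 1725 sin 128° = 1359.32, north 1725 cos 128° = -1062.02
Leg 4 (021°, 3356 m): east 3356 sin 21° = 1202.68, north 3356 cos 21° = 3133.10
Net: 3457.15 east, 2650.70 north. Distance = √((3457.15)² + (2650.70)²) = 4356.382 m.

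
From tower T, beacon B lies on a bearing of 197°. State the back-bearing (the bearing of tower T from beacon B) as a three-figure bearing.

017°

Back-bearing = 197° − 180° = 017°.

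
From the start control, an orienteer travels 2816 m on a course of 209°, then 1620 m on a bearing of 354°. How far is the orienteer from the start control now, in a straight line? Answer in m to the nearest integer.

1755 m

Leg 1 (209°, 2816 m): east 2816 sin 209° = -1365.22, north 2816 cos 209° = -2462.93
Leg 2 (354°, 1620 m): east 1620 sin 354° = -169.34, north 1620 cos 354° = 1611.13
Net: -1534.56 east, -851.80 north. Distance = √((-1534.56)² + (-851.80)²) = 1755.119 m.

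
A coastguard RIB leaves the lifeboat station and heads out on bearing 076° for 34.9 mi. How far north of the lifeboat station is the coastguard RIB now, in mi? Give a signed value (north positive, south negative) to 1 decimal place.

Leg 1 (076°, 34.9 mi): east 34.9 sin 76° = 33.86, north 34.9 cos 76° = 8.44
Net north component: 8.44 mi.

8.4 mi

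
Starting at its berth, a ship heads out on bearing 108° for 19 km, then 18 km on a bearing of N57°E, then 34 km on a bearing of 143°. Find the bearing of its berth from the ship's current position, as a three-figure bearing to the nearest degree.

293°

Leg 1 (108°, 19 km): east 19 sin 108° = 18.07, north 19 cos 108° = -5.87
Leg 2 (N57°E, 18 km): east 18 sin 57° = 15.10, north 18 cos 57° = 9.80
Leg 3 (143°, 34 km): east 34 sin 143° = 20.46, north 34 cos 143° = -27.15
Net displacement: 53.63 east, -23.22 north. Direction back to start is (-53.63, 23.22): bearing = atan2(-53.63, 23.22) mod 360° = 293.41° ≈ 293°.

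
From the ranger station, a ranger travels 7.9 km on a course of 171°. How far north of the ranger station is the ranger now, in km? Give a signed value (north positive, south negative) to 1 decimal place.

-7.8 km

Leg 1 (171°, 7.9 km): east 7.9 sin 171° = 1.24, north 7.9 cos 171° = -7.80
Net north component: -7.80 km.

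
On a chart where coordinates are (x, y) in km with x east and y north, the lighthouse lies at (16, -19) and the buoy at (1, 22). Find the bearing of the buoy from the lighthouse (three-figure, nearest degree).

Δeast = 1 − 16 = -15.00; Δnorth = 22 − -19 = 41.00.
Bearing = atan2(Δeast, Δnorth) mod 360° = 339.90° ≈ 340°.

340°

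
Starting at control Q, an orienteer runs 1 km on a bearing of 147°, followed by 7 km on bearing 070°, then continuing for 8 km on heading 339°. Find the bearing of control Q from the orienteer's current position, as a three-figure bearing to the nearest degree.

Leg 1 (147°, 1 km): east 1 sin 147° = 0.54, north 1 cos 147° = -0.84
Leg 2 (070°, 7 km): east 7 sin 70° = 6.58, north 7 cos 70° = 2.39
Leg 3 (339°, 8 km): east 8 sin 339° = -2.87, north 8 cos 339° = 7.47
Net displacement: 4.26 east, 9.02 north. Direction back to start is (-4.26, -9.02): bearing = atan2(-4.26, -9.02) mod 360° = 205.25° ≈ 205°.

205°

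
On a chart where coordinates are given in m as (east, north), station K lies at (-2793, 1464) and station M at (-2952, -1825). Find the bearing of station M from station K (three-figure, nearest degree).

183°

Δeast = -2952 − -2793 = -159.00; Δnorth = -1825 − 1464 = -3289.00.
Bearing = atan2(Δeast, Δnorth) mod 360° = 182.77° ≈ 183°.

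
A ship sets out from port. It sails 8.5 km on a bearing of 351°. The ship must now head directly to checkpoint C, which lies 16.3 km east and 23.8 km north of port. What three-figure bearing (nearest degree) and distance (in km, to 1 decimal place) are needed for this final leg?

049°, 23.4 km

Leg 1 (351°, 8.5 km): east 8.5 sin 351° = -1.33, north 8.5 cos 351° = 8.40
Current position: (-1.33, 8.40). Target: (16.3, 23.8). Remaining: Δeast = 17.63, Δnorth = 15.40.
Bearing = atan2(17.63, 15.40) mod 360° = 48.85°; distance = √((17.63)² + (15.40)²) = 23.412 km.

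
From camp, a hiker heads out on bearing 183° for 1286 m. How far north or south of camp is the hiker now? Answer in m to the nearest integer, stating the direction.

Leg 1 (183°, 1286 m): east 1286 sin 183° = -67.30, north 1286 cos 183° = -1284.24
Net north component: -1284.24 m.

1284 m south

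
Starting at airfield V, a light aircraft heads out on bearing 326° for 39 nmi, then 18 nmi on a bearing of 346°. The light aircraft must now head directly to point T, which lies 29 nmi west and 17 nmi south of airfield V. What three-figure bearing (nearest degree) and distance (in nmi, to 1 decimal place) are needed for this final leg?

Leg 1 (326°, 39 nmi): east 39 sin 326° = -21.81, north 39 cos 326° = 32.33
Leg 2 (346°, 18 nmi): east 18 sin 346° = -4.35, north 18 cos 346° = 17.47
Current position: (-26.16, 49.80). Target: (-29, -17). Remaining: Δeast = -2.84, Δnorth = -66.80.
Bearing = atan2(-2.84, -66.80) mod 360° = 182.43°; distance = √((-2.84)² + (-66.80)²) = 66.858 nmi.

182°, 66.9 nmi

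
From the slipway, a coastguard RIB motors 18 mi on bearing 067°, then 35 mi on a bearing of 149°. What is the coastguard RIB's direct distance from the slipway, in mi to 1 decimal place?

41.5 mi

Leg 1 (067°, 18 mi): east 18 sin 67° = 16.57, north 18 cos 67° = 7.03
Leg 2 (149°, 35 mi): east 35 sin 149° = 18.03, north 35 cos 149° = -30.00
Net: 34.60 east, -22.97 north. Distance = √((34.60)² + (-22.97)²) = 41.525 mi.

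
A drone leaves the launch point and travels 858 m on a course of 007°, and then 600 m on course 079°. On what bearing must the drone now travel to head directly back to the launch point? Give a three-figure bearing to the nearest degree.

Leg 1 (007°, 858 m): east 858 sin 7° = 104.56, north 858 cos 7° = 851.60
Leg 2 (079°, 600 m): east 600 sin 79° = 588.98, north 600 cos 79° = 114.49
Net displacement: 693.54 east, 966.09 north. Direction back to start is (-693.54, -966.09): bearing = atan2(-693.54, -966.09) mod 360° = 215.67° ≈ 216°.

216°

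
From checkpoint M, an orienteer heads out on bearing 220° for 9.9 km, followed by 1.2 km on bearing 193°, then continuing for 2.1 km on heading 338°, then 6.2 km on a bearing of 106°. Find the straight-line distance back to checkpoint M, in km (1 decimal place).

Leg 1 (220°, 9.9 km): east 9.9 sin 220° = -6.36, north 9.9 cos 220° = -7.58
Leg 2 (193°, 1.2 km): east 1.2 sin 193° = -0.27, north 1.2 cos 193° = -1.17
Leg 3 (338°, 2.1 km): east 2.1 sin 338° = -0.79, north 2.1 cos 338° = 1.95
Leg 4 (106°, 6.2 km): east 6.2 sin 106° = 5.96, north 6.2 cos 106° = -1.71
Net: -1.46 east, -8.51 north. Distance = √((-1.46)² + (-8.51)²) = 8.639 km.

8.6 km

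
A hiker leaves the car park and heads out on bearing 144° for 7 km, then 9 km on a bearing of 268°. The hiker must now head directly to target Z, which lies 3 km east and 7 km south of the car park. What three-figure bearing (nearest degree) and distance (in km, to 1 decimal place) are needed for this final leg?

097°, 7.9 km

Leg 1 (144°, 7 km): east 7 sin 144° = 4.11, north 7 cos 144° = -5.66
Leg 2 (268°, 9 km): east 9 sin 268° = -8.99, north 9 cos 268° = -0.31
Current position: (-4.88, -5.98). Target: (3, -7). Remaining: Δeast = 7.88, Δnorth = -1.02.
Bearing = atan2(7.88, -1.02) mod 360° = 97.40°; distance = √((7.88)² + (-1.02)²) = 7.946 km.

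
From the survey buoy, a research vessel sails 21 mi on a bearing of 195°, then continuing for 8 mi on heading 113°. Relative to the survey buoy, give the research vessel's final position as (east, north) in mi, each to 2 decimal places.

Leg 1 (195°, 21 mi): east 21 sin 195° = -5.44, north 21 cos 195° = -20.28
Leg 2 (113°, 8 mi): east 8 sin 113° = 7.36, north 8 cos 113° = -3.13
Summing: 1.93 mi east, -23.41 mi north → (1.93, -23.41).

(1.93, -23.41)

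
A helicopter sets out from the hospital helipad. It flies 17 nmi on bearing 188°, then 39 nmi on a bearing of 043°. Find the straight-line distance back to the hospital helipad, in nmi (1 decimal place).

26.9 nmi

Leg 1 (188°, 17 nmi): east 17 sin 188° = -2.37, north 17 cos 188° = -16.83
Leg 2 (043°, 39 nmi): east 39 sin 43° = 26.60, north 39 cos 43° = 28.52
Net: 24.23 east, 11.69 north. Distance = √((24.23)² + (11.69)²) = 26.904 nmi.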